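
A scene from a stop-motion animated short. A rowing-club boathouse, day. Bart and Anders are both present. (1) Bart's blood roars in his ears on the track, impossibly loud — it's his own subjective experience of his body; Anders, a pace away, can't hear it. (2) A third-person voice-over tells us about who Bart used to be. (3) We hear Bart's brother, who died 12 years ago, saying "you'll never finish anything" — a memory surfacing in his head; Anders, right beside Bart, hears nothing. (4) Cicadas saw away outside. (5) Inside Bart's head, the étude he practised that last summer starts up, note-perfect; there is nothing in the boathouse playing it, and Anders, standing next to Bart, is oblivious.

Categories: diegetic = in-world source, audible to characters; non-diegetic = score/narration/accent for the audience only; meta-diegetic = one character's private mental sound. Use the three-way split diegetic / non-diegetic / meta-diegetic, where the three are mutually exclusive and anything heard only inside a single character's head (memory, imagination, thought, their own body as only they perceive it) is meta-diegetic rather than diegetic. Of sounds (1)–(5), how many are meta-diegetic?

(1) is meta-diegetic: a subjective body sound — Bart's private perception, inaudible to Anders.
(2) is non-diegetic: commentary laid over the scene from outside the fiction.
(3) is meta-diegetic: it's Bart's recollection rendered as sound; the other character can't hear it.
Sound (4): ambient/room sound belonging to the story's physical space, so diegetic.
Sound (5): remembered music, private to Bart — Anders is oblivious because it isn't in the room, so meta-diegetic.
So 3 of the 5 are meta-diegetic: (1), (3), (5).

3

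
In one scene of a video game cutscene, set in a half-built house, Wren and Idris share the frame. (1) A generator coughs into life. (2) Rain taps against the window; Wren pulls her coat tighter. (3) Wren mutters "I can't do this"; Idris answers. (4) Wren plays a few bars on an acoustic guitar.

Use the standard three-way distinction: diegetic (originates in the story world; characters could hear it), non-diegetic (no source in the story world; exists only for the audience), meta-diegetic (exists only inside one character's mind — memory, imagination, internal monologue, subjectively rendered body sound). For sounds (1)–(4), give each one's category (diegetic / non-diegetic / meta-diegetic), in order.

diegetic, diegetic, diegetic, diegetic

(1) a generator is a real object/event in the scene's world → diegetic.
Sound (2): rain is part of the location's real environment, so diegetic.
Sound (3): spoken by a character present in the story world, so diegetic.
Sound (4): a character is playing an acoustic guitar on screen, so diegetic.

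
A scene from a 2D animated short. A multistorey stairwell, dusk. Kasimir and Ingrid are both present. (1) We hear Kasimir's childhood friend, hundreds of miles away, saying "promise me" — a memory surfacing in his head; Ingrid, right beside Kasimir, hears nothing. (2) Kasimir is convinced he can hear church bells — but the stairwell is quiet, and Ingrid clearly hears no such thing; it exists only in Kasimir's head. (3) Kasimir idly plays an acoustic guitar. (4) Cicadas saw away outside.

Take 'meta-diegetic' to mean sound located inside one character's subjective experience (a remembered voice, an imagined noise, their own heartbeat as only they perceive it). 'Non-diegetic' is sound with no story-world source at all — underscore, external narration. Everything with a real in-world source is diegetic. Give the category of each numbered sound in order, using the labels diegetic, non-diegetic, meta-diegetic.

meta-diegetic, meta-diegetic, diegetic, diegetic

(1) is meta-diegetic: the voice is a memory playing only inside Kasimir's mind; Ingrid can't hear it.
(2) is meta-diegetic: Kasimir alone 'hears' it — an imagined sound, not present in the space.
(3) the instrument and the performer are both in the scene → diegetic.
(4) is diegetic: cicadas is part of the location's real environment.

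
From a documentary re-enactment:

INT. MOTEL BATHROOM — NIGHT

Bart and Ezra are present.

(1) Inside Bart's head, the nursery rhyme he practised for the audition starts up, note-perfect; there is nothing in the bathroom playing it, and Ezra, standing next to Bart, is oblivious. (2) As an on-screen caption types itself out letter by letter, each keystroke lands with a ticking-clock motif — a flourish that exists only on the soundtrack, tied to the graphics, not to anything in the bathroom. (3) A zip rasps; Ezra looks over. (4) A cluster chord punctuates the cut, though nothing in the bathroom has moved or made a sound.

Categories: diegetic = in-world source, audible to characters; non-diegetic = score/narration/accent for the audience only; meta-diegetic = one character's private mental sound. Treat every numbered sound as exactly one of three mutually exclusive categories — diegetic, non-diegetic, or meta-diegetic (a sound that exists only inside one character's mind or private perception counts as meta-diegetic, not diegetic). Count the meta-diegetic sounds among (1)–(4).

1

(1) is meta-diegetic: the music is a memory playing inside Bart's mind alone; no real-world source, Ezra can't hear it.
(2) sound married to a title/caption — outside the diegesis by definition → non-diegetic.
(3) an in-world source (a zip); characters could hear it → diegetic.
Sound (4): it's a sound-design accent with no in-world source; no one in the scene can hear it, so non-diegetic.
So 1 of the 4 is meta-diegetic: (1).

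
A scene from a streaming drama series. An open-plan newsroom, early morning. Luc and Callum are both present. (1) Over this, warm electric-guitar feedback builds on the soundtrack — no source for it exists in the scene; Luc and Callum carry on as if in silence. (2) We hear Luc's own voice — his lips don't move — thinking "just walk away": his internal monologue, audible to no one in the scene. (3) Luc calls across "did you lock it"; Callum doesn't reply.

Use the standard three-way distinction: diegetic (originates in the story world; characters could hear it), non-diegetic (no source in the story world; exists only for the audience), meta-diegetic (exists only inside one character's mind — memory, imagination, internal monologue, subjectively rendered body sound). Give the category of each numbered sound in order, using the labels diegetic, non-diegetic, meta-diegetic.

non-diegetic, meta-diegetic, diegetic

(1) is non-diegetic: score with no on-screen or off-screen source; it exists for the audience alone.
(2) is meta-diegetic: internal monologue — inside Luc's mind, not spoken into the scene.
Sound (3): Luc is a character speaking aloud in the scene, so diegetic.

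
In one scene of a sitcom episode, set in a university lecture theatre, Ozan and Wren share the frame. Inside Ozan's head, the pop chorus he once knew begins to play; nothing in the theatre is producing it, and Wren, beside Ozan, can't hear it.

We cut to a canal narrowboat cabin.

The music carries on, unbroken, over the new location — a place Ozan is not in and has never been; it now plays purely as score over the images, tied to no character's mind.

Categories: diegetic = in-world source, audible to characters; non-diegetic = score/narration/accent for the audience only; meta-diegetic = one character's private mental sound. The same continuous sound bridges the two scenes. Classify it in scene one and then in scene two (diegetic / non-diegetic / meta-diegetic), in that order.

meta-diegetic, non-diegetic

Scene one: the music exists only inside Ozan's mind; Wren can't hear it → meta-diegetic.
Scene two: it's detached from Ozan entirely and plays over unrelated images with no in-world source — conventional underscore → non-diegetic.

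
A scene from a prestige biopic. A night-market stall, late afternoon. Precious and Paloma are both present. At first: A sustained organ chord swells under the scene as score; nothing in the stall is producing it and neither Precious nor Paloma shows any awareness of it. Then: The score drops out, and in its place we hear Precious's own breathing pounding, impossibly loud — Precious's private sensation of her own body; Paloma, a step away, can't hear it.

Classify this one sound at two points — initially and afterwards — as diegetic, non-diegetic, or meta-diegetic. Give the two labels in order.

non-diegetic, meta-diegetic

Initially: underscore with no in-world source, inaudible to the characters → non-diegetic.
Afterwards: the body sound is Precious's subjective perception alone — Paloma can't hear it → meta-diegetic.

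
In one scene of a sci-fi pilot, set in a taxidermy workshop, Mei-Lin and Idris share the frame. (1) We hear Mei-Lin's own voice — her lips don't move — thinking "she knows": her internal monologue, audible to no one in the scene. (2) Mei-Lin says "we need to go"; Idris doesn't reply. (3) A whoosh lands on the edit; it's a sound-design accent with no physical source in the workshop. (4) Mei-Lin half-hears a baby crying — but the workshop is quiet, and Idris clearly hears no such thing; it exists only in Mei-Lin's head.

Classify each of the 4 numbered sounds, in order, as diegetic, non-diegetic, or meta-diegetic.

Sound (1): internal monologue — inside Mei-Lin's mind, not spoken into the scene, so meta-diegetic.
(2) spoken by a character present in the story world → diegetic.
(3) is non-diegetic: nothing in the scene produces it; it's an accent added for the audience.
(4) is meta-diegetic: Mei-Lin alone 'hears' it — an imagined sound, not present in the space.

meta-diegetic, diegetic, non-diegetic, meta-diegetic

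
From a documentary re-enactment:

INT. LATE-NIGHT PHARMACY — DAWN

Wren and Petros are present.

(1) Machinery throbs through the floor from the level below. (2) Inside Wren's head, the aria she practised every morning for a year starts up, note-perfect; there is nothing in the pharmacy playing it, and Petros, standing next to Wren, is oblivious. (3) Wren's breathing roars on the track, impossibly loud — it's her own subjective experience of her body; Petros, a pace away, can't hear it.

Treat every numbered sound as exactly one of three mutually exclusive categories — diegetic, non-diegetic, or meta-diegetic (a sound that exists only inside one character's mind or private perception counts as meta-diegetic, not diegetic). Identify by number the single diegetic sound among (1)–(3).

Sound (1): it's the actual ambient sound of the location, so diegetic.
Sound (2): the music is a memory playing inside Wren's mind alone; no real-world source, Petros can't hear it, so meta-diegetic.
Sound (3): point-of-audition from inside Wren's body; not a sound in the room, so meta-diegetic.
Only (1) is diegetic.

1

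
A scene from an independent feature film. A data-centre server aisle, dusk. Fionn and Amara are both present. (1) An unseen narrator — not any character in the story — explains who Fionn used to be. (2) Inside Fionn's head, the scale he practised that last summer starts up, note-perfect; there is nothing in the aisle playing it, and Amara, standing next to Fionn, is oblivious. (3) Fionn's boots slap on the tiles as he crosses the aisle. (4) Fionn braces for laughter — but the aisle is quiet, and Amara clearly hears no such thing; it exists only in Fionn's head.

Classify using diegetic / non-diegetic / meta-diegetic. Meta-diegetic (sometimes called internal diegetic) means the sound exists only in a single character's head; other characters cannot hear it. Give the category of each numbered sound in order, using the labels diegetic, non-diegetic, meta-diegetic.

Sound (1): the narrator exists outside the story world, addressing only the audience, so non-diegetic.
(2) is meta-diegetic: it lives in Fionn's subjectivity, not in the aisle.
(3) is diegetic: Fionn's footsteps are produced in the story world.
Sound (4): subjective to Fionn: the aisle is silent and Amara hears nothing, so meta-diegetic.

non-diegetic, meta-diegetic, diegetic, meta-diegetic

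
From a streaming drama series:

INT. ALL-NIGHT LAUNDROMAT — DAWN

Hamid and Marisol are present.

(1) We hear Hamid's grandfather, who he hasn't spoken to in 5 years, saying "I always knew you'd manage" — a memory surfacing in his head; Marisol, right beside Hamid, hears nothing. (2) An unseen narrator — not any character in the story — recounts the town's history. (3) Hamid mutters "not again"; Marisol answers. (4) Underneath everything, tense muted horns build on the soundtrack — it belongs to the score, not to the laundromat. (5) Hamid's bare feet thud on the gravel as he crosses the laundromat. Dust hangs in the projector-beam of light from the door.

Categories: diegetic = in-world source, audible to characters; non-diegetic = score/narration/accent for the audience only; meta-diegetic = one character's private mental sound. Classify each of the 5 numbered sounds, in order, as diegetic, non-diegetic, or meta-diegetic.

meta-diegetic, non-diegetic, diegetic, non-diegetic, diegetic

Sound (1): it's Hamid's recollection rendered as sound; the other character can't hear it, so meta-diegetic.
(2) commentary laid over the scene from outside the fiction → non-diegetic.
Sound (3): spoken by a character present in the story world, so diegetic.
Sound (4): nothing in the laundromat produces it and the characters don't hear it — pure soundtrack, so non-diegetic.
(5) Hamid's footsteps are produced in the story world → diegetic.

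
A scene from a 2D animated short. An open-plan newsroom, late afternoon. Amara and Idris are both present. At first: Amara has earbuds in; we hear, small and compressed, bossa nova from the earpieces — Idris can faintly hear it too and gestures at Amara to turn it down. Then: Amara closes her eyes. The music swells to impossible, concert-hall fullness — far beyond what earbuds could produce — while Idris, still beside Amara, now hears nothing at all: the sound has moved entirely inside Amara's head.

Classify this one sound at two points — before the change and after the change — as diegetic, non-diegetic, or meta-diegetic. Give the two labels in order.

diegetic, meta-diegetic

Before the change: the earbuds are a physical source both characters can hear → diegetic.
After the change: the music now exists only as Amara's subjective experience; Idris can no longer hear it → meta-diegetic.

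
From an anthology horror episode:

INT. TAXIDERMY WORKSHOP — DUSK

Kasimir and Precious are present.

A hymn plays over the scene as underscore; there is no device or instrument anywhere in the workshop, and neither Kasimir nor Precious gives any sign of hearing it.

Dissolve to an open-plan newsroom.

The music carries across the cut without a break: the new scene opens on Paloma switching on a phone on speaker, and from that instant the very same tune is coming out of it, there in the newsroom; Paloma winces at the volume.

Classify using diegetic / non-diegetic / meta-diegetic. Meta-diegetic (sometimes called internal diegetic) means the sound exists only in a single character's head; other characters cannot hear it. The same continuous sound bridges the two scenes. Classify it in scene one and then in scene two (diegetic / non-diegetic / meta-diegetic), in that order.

non-diegetic, diegetic

Scene one: there's no in-world source anywhere and no character hears it — underscore for the audience only → non-diegetic.
Scene two: once Paloma turns on a phone on speaker, the music has a real source in the story world and Paloma reacts to it → diegetic.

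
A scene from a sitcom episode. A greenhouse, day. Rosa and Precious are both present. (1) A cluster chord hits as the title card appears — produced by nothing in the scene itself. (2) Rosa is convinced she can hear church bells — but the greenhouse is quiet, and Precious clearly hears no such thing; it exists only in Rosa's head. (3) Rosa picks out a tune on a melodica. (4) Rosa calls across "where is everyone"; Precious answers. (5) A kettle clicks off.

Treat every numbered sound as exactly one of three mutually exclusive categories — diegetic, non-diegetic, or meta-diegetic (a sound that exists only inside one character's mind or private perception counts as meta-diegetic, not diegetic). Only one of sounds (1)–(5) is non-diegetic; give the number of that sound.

(1) nothing in the scene produces it; it's an accent added for the audience → non-diegetic.
(2) is meta-diegetic: Rosa alone 'hears' it — an imagined sound, not present in the space.
(3) the instrument and the performer are both in the scene → diegetic.
(4) is diegetic: Rosa is a character speaking aloud in the scene.
(5) the sound comes from a kettle physically present in the location → diegetic.
Only (1) is non-diegetic.

1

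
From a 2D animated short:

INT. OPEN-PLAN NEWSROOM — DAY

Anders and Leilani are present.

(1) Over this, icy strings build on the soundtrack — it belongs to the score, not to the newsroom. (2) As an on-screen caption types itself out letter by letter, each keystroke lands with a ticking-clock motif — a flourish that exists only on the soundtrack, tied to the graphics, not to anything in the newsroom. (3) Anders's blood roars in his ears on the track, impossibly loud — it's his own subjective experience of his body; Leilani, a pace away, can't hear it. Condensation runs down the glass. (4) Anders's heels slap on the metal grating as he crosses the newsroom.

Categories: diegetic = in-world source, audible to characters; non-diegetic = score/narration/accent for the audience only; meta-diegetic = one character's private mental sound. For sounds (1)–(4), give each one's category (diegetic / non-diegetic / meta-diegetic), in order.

non-diegetic, non-diegetic, meta-diegetic, diegetic

(1) is non-diegetic: score with no on-screen or off-screen source; it exists for the audience alone.
Sound (2): the caption isn't part of the story world, so neither is the sound tied to it, so non-diegetic.
Sound (3): point-of-audition from inside Anders's body; not a sound in the room, so meta-diegetic.
(4) a character's body making contact with the set — an in-world sound → diegetic.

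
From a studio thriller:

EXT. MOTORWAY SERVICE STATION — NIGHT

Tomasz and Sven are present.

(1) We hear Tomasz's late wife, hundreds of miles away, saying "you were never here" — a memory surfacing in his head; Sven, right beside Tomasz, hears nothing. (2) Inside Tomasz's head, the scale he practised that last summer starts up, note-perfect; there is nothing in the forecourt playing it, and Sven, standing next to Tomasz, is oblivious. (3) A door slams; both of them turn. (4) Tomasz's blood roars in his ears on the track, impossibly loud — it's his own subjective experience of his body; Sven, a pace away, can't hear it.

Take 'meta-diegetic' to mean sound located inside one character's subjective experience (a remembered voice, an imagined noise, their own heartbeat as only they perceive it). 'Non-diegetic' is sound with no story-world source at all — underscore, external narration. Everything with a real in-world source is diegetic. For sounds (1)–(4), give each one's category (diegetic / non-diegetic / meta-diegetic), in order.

meta-diegetic, meta-diegetic, diegetic, meta-diegetic

(1) the voice is a memory playing only inside Tomasz's mind; Sven can't hear it → meta-diegetic.
Sound (2): the music is a memory playing inside Tomasz's mind alone; no real-world source, Sven can't hear it, so meta-diegetic.
(3) is diegetic: an in-world source (a door); characters could hear it.
(4) is meta-diegetic: a subjective body sound — Tomasz's private perception, inaudible to Sven.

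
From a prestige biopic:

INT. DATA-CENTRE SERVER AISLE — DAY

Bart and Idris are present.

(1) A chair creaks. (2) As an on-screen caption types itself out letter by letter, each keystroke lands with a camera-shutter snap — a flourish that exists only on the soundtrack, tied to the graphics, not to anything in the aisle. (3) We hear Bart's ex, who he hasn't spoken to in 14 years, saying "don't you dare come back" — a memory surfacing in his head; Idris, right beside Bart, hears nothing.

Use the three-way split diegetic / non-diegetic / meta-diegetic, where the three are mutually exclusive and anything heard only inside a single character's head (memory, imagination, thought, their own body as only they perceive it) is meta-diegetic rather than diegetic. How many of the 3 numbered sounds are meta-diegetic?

1

(1) the sound comes from a chair physically present in the location → diegetic.
(2) is non-diegetic: the caption isn't part of the story world, so neither is the sound tied to it.
(3) a remembered line, private to Bart — not present in the room, not audible to Idris → meta-diegetic.
So 1 of the 3 is meta-diegetic: (3).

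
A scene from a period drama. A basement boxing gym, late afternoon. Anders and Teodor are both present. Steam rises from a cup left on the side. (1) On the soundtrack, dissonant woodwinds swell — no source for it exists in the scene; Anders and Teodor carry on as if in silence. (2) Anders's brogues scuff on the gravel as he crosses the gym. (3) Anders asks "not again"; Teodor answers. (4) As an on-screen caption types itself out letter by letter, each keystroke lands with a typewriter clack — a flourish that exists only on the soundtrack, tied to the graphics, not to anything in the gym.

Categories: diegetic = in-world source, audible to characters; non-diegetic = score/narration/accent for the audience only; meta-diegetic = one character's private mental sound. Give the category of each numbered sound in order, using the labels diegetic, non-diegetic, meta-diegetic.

non-diegetic, diegetic, diegetic, non-diegetic

(1) nothing in the gym produces it and the characters don't hear it — pure soundtrack → non-diegetic.
(2) is diegetic: it's the physical sound of Anders moving in the space.
(3) is diegetic: Anders is a character speaking aloud in the scene.
Sound (4): sound married to a title/caption — outside the diegesis by definition, so non-diegetic.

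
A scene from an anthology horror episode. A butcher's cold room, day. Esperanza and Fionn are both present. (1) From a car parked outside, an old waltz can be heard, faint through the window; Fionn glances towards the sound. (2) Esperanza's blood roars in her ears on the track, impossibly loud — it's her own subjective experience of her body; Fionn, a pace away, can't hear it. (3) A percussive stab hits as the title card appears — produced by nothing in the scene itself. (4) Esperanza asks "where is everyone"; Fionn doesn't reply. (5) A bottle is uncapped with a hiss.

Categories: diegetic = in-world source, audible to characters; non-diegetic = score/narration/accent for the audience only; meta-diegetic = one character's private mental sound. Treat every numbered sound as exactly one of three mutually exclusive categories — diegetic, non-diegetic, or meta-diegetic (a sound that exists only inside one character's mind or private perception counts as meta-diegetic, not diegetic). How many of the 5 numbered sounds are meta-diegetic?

(1) is diegetic: the music has an off-screen but real-world source and a character hears it.
(2) it's Esperanza's internal bodily sensation rendered as sound; only Esperanza 'hears' it → meta-diegetic.
Sound (3): an editorial stinger — it belongs to the cut, not the story world, so non-diegetic.
(4) is diegetic: Esperanza is a character speaking aloud in the scene.
(5) an in-world source (a bottle); characters could hear it → diegetic.
Meta-diegetic: (2) — that's 1.

1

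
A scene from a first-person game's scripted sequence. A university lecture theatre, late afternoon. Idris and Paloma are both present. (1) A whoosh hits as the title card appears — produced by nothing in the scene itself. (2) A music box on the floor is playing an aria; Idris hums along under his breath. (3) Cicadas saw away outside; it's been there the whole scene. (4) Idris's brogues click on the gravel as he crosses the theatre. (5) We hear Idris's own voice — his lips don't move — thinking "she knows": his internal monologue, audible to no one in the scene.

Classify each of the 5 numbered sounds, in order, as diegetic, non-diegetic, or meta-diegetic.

non-diegetic, diegetic, diegetic, diegetic, meta-diegetic

(1) is non-diegetic: nothing in the scene produces it; it's an accent added for the audience.
(2) is diegetic: source music from a music box, which exists in the story world.
(3) is diegetic: ambient/room sound belonging to the story's physical space.
(4) is diegetic: it's the physical sound of Idris moving in the space.
(5) is meta-diegetic: internal monologue — inside Idris's mind, not spoken into the scene.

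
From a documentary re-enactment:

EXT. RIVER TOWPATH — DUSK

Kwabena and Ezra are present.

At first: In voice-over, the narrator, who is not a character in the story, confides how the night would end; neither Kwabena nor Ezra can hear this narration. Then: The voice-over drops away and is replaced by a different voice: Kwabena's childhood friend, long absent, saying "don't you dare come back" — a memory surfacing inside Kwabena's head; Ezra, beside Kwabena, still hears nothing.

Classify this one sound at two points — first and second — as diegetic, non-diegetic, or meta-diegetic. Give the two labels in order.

First: the external narrator addresses only the audience — outside the story world → non-diegetic.
Second: the replacement voice is a memory inside Kwabena's mind specifically → meta-diegetic.

non-diegetic, meta-diegetic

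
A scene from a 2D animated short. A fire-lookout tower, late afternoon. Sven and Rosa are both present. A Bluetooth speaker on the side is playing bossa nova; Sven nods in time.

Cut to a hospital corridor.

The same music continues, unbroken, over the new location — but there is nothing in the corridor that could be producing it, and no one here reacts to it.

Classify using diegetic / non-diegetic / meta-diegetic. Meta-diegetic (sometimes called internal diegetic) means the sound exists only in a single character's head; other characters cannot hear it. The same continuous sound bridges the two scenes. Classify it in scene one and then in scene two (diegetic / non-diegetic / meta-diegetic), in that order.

Scene one: a Bluetooth speaker is an on-screen source and Sven reacts to it → diegetic.
Scene two: there is no source in the corridor and no one hears it — it's now underscore → non-diegetic.

diegetic, non-diegetic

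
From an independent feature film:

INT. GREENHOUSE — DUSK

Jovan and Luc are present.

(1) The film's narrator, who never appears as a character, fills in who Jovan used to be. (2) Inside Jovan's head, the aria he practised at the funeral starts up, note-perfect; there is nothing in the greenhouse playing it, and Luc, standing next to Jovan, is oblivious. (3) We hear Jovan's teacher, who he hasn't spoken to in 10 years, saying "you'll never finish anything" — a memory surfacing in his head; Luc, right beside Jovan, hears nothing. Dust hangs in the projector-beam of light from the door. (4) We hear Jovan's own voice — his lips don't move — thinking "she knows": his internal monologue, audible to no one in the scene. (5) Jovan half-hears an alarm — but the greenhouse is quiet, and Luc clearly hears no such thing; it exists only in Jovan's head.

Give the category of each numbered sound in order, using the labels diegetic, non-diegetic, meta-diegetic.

non-diegetic, meta-diegetic, meta-diegetic, meta-diegetic, meta-diegetic

(1) is non-diegetic: the narrator exists outside the story world, addressing only the audience.
Sound (2): remembered music, private to Jovan — Luc is oblivious because it isn't in the room, so meta-diegetic.
(3) it's Jovan's recollection rendered as sound; the other character can't hear it → meta-diegetic.
Sound (4): internal monologue — inside Jovan's mind, not spoken into the scene, so meta-diegetic.
Sound (5): the sound is imagined by Jovan; nothing in the story world is producing it and Luc can't hear it, so meta-diegetic.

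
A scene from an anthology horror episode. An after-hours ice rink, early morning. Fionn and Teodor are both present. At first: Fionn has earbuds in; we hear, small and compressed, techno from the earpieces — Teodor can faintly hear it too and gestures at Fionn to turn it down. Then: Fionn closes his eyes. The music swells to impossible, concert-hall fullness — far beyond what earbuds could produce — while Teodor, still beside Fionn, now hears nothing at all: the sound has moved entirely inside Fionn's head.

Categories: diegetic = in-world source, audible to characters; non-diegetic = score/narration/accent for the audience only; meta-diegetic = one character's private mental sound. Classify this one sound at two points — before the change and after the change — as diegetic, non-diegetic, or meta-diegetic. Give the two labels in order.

diegetic, meta-diegetic

Before the change: the earbuds are a physical source both characters can hear → diegetic.
After the change: the music now exists only as Fionn's subjective experience; Teodor can no longer hear it → meta-diegetic.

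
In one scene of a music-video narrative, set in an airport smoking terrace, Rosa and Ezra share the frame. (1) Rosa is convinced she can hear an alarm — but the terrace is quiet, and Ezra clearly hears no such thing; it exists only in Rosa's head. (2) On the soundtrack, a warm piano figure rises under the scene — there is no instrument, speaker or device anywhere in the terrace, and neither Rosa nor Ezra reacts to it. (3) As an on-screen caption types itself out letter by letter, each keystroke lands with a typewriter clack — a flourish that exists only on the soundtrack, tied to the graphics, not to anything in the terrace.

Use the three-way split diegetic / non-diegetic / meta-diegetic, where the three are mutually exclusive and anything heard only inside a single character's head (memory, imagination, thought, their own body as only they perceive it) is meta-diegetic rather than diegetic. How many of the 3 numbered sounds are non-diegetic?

(1) is meta-diegetic: Rosa alone 'hears' it — an imagined sound, not present in the space.
(2) score with no on-screen or off-screen source; it exists for the audience alone → non-diegetic.
Sound (3): sound married to a title/caption — outside the diegesis by definition, so non-diegetic.
So 2 of the 3 are non-diegetic: (2), (3).

2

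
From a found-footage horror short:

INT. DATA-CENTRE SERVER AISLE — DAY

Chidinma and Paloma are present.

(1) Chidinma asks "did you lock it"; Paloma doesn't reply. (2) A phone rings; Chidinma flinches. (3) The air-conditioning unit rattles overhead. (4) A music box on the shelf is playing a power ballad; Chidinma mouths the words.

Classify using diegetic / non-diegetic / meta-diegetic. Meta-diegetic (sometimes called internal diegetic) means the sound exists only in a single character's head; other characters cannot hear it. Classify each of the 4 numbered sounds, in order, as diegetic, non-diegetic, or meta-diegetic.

(1) on-screen dialogue — Chidinma speaks and Paloma is there to hear → diegetic.
Sound (2): an in-world source (a phone); characters could hear it, so diegetic.
(3) it's the actual ambient sound of the location → diegetic.
(4) a music box is a physical source in the scene and Chidinma reacts to it → diegetic.

diegetic, diegetic, diegetic, diegetic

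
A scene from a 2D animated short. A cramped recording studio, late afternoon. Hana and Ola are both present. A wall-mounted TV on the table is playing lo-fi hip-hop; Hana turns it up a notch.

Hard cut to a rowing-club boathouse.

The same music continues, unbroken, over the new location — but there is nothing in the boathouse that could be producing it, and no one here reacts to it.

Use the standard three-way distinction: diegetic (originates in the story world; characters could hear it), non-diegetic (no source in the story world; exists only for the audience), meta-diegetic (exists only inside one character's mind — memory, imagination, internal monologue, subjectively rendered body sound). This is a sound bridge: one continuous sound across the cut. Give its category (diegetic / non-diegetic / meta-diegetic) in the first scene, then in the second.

Scene one: a wall-mounted TV is an on-screen source and Hana reacts to it → diegetic.
Scene two: there is no source in the boathouse and no one hears it — it's now underscore → non-diegetic.

diegetic, non-diegetic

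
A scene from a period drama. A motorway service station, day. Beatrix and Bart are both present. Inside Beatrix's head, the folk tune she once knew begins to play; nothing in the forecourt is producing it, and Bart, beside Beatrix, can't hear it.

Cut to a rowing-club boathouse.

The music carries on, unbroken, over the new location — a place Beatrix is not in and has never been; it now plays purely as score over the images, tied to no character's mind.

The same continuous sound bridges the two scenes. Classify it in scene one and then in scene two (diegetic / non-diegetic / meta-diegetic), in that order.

Scene one: the music exists only inside Beatrix's mind; Bart can't hear it → meta-diegetic.
Scene two: it's detached from Beatrix entirely and plays over unrelated images with no in-world source — conventional underscore → non-diegetic.

meta-diegetic, non-diegetic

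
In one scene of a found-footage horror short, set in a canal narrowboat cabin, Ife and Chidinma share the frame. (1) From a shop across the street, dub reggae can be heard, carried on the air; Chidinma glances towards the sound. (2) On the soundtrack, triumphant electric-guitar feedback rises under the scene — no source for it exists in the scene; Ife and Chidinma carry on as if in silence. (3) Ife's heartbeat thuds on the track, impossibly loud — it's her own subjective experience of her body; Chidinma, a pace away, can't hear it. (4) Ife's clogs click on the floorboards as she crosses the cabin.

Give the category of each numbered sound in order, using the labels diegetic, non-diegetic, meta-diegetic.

diegetic, non-diegetic, meta-diegetic, diegetic

Sound (1): the music has an off-screen but real-world source and a character hears it, so diegetic.
(2) is non-diegetic: it has no source in the story world and no character can hear it — it's underscore.
Sound (3): point-of-audition from inside Ife's body; not a sound in the room, so meta-diegetic.
Sound (4): a character's body making contact with the set — an in-world sound, so diegetic.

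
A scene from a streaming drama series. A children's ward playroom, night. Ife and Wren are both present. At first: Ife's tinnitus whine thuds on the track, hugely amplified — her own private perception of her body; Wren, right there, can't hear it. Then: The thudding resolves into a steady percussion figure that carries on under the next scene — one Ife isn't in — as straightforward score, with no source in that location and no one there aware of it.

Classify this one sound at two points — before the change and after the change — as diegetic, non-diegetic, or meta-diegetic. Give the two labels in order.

meta-diegetic, non-diegetic

Before the change: it's Ife's subjective body sound, inaudible to Wren → meta-diegetic.
After the change: detached from Ife and playing as sourceless score over a scene she isn't in — for the audience only → non-diegetic.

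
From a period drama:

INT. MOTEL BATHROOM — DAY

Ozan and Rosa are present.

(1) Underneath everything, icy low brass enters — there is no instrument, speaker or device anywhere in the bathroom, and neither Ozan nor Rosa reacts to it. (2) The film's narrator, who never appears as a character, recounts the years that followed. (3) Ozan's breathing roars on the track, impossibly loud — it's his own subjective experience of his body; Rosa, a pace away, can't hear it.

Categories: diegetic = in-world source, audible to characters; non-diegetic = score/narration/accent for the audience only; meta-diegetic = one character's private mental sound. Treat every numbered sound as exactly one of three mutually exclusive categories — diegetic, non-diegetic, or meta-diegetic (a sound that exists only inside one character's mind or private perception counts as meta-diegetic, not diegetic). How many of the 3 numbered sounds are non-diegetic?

(1) nothing in the bathroom produces it and the characters don't hear it — pure soundtrack → non-diegetic.
Sound (2): external voice-over — not a character, not heard by anyone in the scene, so non-diegetic.
Sound (3): point-of-audition from inside Ozan's body; not a sound in the room, so meta-diegetic.
So 2 of the 3 are non-diegetic: (1), (2).

2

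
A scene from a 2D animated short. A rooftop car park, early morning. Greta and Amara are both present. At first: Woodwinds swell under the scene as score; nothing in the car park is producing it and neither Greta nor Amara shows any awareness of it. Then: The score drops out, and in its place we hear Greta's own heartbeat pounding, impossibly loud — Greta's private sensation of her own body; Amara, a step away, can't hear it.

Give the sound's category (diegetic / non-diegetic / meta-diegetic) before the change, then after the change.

non-diegetic, meta-diegetic

Before the change: underscore with no in-world source, inaudible to the characters → non-diegetic.
After the change: the body sound is Greta's subjective perception alone — Amara can't hear it → meta-diegetic.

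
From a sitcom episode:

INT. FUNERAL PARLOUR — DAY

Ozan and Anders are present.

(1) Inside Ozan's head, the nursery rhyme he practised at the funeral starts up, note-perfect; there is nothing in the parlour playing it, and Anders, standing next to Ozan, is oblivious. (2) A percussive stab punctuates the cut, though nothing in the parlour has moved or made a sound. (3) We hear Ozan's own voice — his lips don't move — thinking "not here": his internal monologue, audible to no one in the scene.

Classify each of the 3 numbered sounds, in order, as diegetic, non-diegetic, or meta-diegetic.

(1) is meta-diegetic: the music is a memory playing inside Ozan's mind alone; no real-world source, Anders can't hear it.
(2) nothing in the scene produces it; it's an accent added for the audience → non-diegetic.
(3) is meta-diegetic: internal monologue — inside Ozan's mind, not spoken into the scene.

meta-diegetic, non-diegetic, meta-diegetic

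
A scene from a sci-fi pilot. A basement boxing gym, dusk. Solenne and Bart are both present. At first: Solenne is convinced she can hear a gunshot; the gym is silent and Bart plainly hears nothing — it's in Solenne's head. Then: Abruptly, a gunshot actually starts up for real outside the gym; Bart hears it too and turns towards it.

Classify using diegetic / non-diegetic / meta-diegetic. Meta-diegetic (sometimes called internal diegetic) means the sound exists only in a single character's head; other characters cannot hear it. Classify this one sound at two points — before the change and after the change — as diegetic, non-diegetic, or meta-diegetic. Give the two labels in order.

Before the change: only Solenne 'hears' it — imagined, in her mind → meta-diegetic.
After the change: now there's a real external source and Bart hears it too — in the story world → diegetic.

meta-diegetic, diegetic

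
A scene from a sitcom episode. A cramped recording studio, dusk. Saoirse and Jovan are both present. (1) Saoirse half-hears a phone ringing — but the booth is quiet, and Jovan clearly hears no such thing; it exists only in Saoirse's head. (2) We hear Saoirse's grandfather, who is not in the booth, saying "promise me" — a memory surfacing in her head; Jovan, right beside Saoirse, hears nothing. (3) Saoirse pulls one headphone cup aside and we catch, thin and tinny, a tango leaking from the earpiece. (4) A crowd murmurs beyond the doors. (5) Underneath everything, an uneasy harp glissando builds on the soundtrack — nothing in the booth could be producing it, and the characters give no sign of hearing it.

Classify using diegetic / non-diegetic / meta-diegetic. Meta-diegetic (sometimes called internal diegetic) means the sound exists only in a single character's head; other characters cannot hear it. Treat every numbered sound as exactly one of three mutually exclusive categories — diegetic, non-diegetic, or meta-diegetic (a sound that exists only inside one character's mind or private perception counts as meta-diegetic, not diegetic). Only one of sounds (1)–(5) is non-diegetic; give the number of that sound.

5

(1) Saoirse alone 'hears' it — an imagined sound, not present in the space → meta-diegetic.
(2) is meta-diegetic: the voice is a memory playing only inside Saoirse's mind; Jovan can't hear it.
Sound (3): the earpiece is a real device on Saoirse's head — source music, so diegetic.
(4) is diegetic: a crowd is part of the location's real environment.
Sound (5): it has no source in the story world and no character can hear it — it's underscore, so non-diegetic.
Only (5) is non-diegetic.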